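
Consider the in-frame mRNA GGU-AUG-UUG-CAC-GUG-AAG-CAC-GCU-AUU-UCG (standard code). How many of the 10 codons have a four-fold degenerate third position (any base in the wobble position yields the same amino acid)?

Codon 1 GGU (Gly): third position 4-fold.
Codon 2 AUG (Met): third position 1-fold.
Codon 3 UUG (Leu): third position 2-fold.
Codon 4 CAC (His): third position 2-fold.
Codon 5 GUG (Val): third position 4-fold.
Codon 6 AAG (Lys): third position 2-fold.
Codon 7 CAC (His): third position 2-fold.
Codon 8 GCU (Ala): third position 4-fold.
Codon 9 AUU (Ile): third position 3-fold.
Codon 10 UCG (Ser): third position 4-fold.
Four-fold degenerate third positions: 4.

4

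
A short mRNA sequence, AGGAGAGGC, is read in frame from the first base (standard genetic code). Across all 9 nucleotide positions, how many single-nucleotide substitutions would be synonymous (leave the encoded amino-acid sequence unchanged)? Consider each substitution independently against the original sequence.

7

Codon 1 (AGG, Arg): 2 synonymous substitutions.
Codon 2 (AGA, Arg): 2 synonymous substitutions.
Codon 3 (GGC, Gly): 3 synonymous substitutions.
Total: 2 + 2 + 3 = 7.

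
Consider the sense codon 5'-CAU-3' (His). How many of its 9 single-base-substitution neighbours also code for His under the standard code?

1

Position 1: none → 0 synonymous.
Position 2: none → 0 synonymous.
Position 3: CAC → 1 synonymous.
Total: 0 + 0 + 1 = 1.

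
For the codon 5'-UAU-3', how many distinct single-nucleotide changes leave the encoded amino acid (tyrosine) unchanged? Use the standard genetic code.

Position 1: none → 0 synonymous.
Position 2: none → 0 synonymous.
Position 3: UAC → 1 synonymous.
Total: 0 + 0 + 1 = 1.

1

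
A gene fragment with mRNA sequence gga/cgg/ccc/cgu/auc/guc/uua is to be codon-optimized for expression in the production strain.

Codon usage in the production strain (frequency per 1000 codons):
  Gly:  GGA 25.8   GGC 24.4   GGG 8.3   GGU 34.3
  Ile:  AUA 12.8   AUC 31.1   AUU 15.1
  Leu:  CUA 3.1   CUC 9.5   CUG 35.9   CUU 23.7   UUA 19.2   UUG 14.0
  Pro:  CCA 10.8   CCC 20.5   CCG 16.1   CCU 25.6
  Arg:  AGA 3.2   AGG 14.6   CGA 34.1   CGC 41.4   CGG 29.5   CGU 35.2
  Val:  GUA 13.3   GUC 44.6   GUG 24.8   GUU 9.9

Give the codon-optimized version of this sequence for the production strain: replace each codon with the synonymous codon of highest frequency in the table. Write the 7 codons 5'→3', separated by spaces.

Codon 1 (Gly): best is GGU at 34.3.
Codon 2 (Arg): best is CGC at 41.4.
Codon 3 (Pro): best is CCU at 25.6.
Codon 4 (Arg): best is CGC at 41.4.
Codon 5 (Ile): best is AUC at 31.1.
Codon 6 (Val): best is GUC at 44.6.
Codon 7 (Leu): best is CUG at 35.9.

GGU CGC CCU CGC AUC GUC CUG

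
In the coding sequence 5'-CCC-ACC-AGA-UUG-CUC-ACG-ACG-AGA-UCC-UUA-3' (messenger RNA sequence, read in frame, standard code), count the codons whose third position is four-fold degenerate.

Codon 1 CCC (Pro): third position 4-fold.
Codon 2 ACC (Thr): third position 4-fold.
Codon 3 AGA (Arg): third position 2-fold.
Codon 4 UUG (Leu): third position 2-fold.
Codon 5 CUC (Leu): third position 4-fold.
Codon 6 ACG (Thr): third position 4-fold.
Codon 7 ACG (Thr): third position 4-fold.
Codon 8 AGA (Arg): third position 2-fold.
Codon 9 UCC (Ser): third position 4-fold.
Codon 10 UUA (Leu): third position 2-fold.
Four-fold degenerate third positions: 6.

6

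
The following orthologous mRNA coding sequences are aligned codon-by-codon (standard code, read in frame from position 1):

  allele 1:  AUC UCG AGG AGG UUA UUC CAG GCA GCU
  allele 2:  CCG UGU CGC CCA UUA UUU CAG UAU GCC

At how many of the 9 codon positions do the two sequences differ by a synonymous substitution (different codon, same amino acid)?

Codon 1: AUC Ile / CCG Pro — nonsynonymous.
Codon 2: UCG Ser / UGU Cys — nonsynonymous.
Codon 3: AGG Arg / CGC Arg — synonymous.
Codon 4: AGG Arg / CCA Pro — nonsynonymous.
Codon 5: UUA Leu / UUA Leu — identical.
Codon 6: UUC Phe / UUU Phe — synonymous.
Codon 7: CAG Gln / CAG Gln — identical.
Codon 8: GCA Ala / UAU Tyr — nonsynonymous.
Codon 9: GCU Ala / GCC Ala — synonymous.
Synonymous differences: 3.

3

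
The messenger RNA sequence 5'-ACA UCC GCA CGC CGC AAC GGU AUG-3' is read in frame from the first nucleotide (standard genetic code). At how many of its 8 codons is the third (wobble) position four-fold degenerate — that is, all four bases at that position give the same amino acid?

Codon 1 ACA (Thr): third position 4-fold.
Codon 2 UCC (Ser): third position 4-fold.
Codon 3 GCA (Ala): third position 4-fold.
Codon 4 CGC (Arg): third position 4-fold.
Codon 5 CGC (Arg): third position 4-fold.
Codon 6 AAC (Asn): third position 2-fold.
Codon 7 GGU (Gly): third position 4-fold.
Codon 8 AUG (Met): third position 1-fold.
Four-fold degenerate third positions: 6.

6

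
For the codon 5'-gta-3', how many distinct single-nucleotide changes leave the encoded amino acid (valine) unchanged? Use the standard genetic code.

Position 1: none → 0 synonymous.
Position 2: none → 0 synonymous.
Position 3: GTT, GTC, GTG → 3 synonymous.
Total: 0 + 0 + 3 = 3.

3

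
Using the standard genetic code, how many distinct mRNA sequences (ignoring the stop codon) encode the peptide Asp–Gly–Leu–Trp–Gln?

Asp: 2 codons.
Gly: 4 codons.
Leu: 6 codons.
Trp: 1 codon.
Gln: 2 codons.
2 × 4 × 6 × 1 × 2 = 96.

96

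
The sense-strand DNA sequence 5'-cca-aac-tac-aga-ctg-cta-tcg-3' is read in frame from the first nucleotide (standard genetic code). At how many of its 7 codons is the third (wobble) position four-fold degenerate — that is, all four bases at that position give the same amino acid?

Codon 1 CCA (Pro): third position 4-fold.
Codon 2 AAC (Asn): third position 2-fold.
Codon 3 TAC (Tyr): third position 2-fold.
Codon 4 AGA (Arg): third position 2-fold.
Codon 5 CTG (Leu): third position 4-fold.
Codon 6 CTA (Leu): third position 4-fold.
Codon 7 TCG (Ser): third position 4-fold.
Four-fold degenerate third positions: 4.

4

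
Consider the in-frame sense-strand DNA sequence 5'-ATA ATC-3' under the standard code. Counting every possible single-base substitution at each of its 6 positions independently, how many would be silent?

Codon 1 (ATA, Ile): 2 synonymous substitutions.
Codon 2 (ATC, Ile): 2 synonymous substitutions.
Total: 2 + 2 = 4.

4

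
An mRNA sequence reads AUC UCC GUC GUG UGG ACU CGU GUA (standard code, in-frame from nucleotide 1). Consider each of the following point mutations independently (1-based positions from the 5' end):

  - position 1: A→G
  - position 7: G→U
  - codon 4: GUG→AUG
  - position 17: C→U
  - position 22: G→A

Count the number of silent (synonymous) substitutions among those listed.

Codon 1: AUC (Ile) → GUC (Val) — missense.
Codon 3: GUC (Val) → UUC (Phe) — missense.
Codon 4: GUG (Val) → AUG (Met) — missense.
Codon 6: ACU (Thr) → AUU (Ile) — missense.
Codon 8: GUA (Val) → AUA (Ile) — missense.
Synonymous: 0 of 5.

0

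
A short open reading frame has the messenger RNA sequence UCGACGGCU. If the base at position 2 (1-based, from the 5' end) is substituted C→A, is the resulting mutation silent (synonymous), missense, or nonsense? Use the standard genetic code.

nonsense

Position 2 falls in codon 1: UCG → Ser.
After the substitution the codon is UAG → Stop.
The new codon is a stop codon, so this is a nonsense mutation.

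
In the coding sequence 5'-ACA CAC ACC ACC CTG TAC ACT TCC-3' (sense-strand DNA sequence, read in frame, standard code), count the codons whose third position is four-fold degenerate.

Codon 1 ACA (Thr): third position 4-fold.
Codon 2 CAC (His): third position 2-fold.
Codon 3 ACC (Thr): third position 4-fold.
Codon 4 ACC (Thr): third position 4-fold.
Codon 5 CTG (Leu): third position 4-fold.
Codon 6 TAC (Tyr): third position 2-fold.
Codon 7 ACT (Thr): third position 4-fold.
Codon 8 TCC (Ser): third position 4-fold.
Four-fold degenerate third positions: 6.

6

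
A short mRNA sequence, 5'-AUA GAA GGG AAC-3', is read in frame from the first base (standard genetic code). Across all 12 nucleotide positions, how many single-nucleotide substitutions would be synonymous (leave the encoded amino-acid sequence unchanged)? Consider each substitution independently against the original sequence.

Codon 1 (AUA, Ile): 2 synonymous substitutions.
Codon 2 (GAA, Glu): 1 synonymous substitution.
Codon 3 (GGG, Gly): 3 synonymous substitutions.
Codon 4 (AAC, Asn): 1 synonymous substitution.
Total: 2 + 1 + 3 + 1 = 7.

7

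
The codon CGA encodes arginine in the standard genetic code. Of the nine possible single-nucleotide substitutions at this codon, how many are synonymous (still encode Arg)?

4

Position 1: AGA → 1 synonymous.
Position 2: none → 0 synonymous.
Position 3: CGT, CGC, CGG → 3 synonymous.
Total: 1 + 0 + 3 = 4.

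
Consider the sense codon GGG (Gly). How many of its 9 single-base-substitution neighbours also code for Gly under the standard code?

3

Position 1: none → 0 synonymous.
Position 2: none → 0 synonymous.
Position 3: GGU, GGC, GGA → 3 synonymous.
Total: 0 + 0 + 3 = 3.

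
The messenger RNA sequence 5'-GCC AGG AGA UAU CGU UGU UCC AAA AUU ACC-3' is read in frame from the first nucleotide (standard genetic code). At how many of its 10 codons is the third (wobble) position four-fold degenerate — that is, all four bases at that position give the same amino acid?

4

Codon 1 GCC (Ala): third position 4-fold.
Codon 2 AGG (Arg): third position 2-fold.
Codon 3 AGA (Arg): third position 2-fold.
Codon 4 UAU (Tyr): third position 2-fold.
Codon 5 CGU (Arg): third position 4-fold.
Codon 6 UGU (Cys): third position 2-fold.
Codon 7 UCC (Ser): third position 4-fold.
Codon 8 AAA (Lys): third position 2-fold.
Codon 9 AUU (Ile): third position 3-fold.
Codon 10 ACC (Thr): third position 4-fold.
Four-fold degenerate third positions: 4.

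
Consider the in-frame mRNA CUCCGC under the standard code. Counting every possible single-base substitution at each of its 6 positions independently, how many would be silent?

Codon 1 (CUC, Leu): 3 synonymous substitutions.
Codon 2 (CGC, Arg): 3 synonymous substitutions.
Total: 3 + 3 = 6.

6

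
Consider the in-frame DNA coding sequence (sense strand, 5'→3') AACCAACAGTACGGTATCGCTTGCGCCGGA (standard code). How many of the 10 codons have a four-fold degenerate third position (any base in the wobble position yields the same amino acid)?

Codon 1 AAC (Asn): third position 2-fold.
Codon 2 CAA (Gln): third position 2-fold.
Codon 3 CAG (Gln): third position 2-fold.
Codon 4 TAC (Tyr): third position 2-fold.
Codon 5 GGT (Gly): third position 4-fold.
Codon 6 ATC (Ile): third position 3-fold.
Codon 7 GCT (Ala): third position 4-fold.
Codon 8 TGC (Cys): third position 2-fold.
Codon 9 GCC (Ala): third position 4-fold.
Codon 10 GGA (Gly): third position 4-fold.
Four-fold degenerate third positions: 4.

4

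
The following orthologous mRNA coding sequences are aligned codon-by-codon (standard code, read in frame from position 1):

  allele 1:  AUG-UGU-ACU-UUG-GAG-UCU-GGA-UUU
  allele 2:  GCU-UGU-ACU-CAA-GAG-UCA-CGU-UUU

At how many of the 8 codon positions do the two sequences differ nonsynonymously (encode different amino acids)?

3

Codon 1: AUG Met / GCU Ala — nonsynonymous.
Codon 2: UGU Cys / UGU Cys — identical.
Codon 3: ACU Thr / ACU Thr — identical.
Codon 4: UUG Leu / CAA Gln — nonsynonymous.
Codon 5: GAG Glu / GAG Glu — identical.
Codon 6: UCU Ser / UCA Ser — synonymous.
Codon 7: GGA Gly / CGU Arg — nonsynonymous.
Codon 8: UUU Phe / UUU Phe — identical.
Nonsynonymous differences: 3.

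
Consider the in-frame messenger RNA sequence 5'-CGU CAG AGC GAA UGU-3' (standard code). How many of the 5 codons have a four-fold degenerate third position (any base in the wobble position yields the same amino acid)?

Codon 1 CGU (Arg): third position 4-fold.
Codon 2 CAG (Gln): third position 2-fold.
Codon 3 AGC (Ser): third position 2-fold.
Codon 4 GAA (Glu): third position 2-fold.
Codon 5 UGU (Cys): third position 2-fold.
Four-fold degenerate third positions: 1.

1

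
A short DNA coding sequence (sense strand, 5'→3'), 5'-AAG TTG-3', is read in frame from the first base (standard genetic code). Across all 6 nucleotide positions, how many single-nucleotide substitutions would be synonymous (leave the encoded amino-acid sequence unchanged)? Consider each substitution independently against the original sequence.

3

Codon 1 (AAG, Lys): 1 synonymous substitution.
Codon 2 (TTG, Leu): 2 synonymous substitutions.
Total: 1 + 2 = 3.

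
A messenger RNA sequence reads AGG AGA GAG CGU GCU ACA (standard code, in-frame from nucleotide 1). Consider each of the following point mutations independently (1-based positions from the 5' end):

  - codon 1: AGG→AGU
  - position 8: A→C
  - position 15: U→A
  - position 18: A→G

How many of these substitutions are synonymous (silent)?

Codon 1: AGG (Arg) → AGU (Ser) — missense.
Codon 3: GAG (Glu) → GCG (Ala) — missense.
Codon 5: GCU (Ala) → GCA (Ala) — synonymous.
Codon 6: ACA (Thr) → ACG (Thr) — synonymous.
Synonymous: 2 of 4.

2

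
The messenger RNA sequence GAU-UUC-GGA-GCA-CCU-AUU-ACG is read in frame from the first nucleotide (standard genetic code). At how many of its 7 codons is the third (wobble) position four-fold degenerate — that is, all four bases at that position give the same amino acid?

4

Codon 1 GAU (Asp): third position 2-fold.
Codon 2 UUC (Phe): third position 2-fold.
Codon 3 GGA (Gly): third position 4-fold.
Codon 4 GCA (Ala): third position 4-fold.
Codon 5 CCU (Pro): third position 4-fold.
Codon 6 AUU (Ile): third position 3-fold.
Codon 7 ACG (Thr): third position 4-fold.
Four-fold degenerate third positions: 4.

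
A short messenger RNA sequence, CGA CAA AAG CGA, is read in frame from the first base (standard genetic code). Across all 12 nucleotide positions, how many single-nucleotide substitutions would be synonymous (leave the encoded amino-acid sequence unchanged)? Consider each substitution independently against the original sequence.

Codon 1 (CGA, Arg): 4 synonymous substitutions.
Codon 2 (CAA, Gln): 1 synonymous substitution.
Codon 3 (AAG, Lys): 1 synonymous substitution.
Codon 4 (CGA, Arg): 4 synonymous substitutions.
Total: 4 + 1 + 1 + 4 = 10.

10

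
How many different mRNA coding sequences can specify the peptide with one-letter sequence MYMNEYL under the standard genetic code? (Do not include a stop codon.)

Met: 1 codon.
Tyr: 2 codons.
Met: 1 codon.
Asn: 2 codons.
Glu: 2 codons.
Tyr: 2 codons.
Leu: 6 codons.
1 × 2 × 1 × 2 × 2 × 2 × 6 = 96.

96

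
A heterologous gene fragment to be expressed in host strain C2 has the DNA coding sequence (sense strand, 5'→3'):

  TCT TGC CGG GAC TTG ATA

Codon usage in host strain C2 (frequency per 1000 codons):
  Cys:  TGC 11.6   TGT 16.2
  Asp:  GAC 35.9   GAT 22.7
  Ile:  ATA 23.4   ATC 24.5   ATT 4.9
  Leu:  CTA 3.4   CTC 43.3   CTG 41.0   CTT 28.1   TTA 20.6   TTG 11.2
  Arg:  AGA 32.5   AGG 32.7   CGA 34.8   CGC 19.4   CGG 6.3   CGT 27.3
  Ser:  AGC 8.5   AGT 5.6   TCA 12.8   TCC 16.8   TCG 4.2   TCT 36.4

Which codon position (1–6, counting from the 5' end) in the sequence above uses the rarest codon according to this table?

3

Codon 1 TCT (Ser): 36.4 per 1000.
Codon 2 TGC (Cys): 11.6 per 1000.
Codon 3 CGG (Arg): 6.3 per 1000.
Codon 4 GAC (Asp): 35.9 per 1000.
Codon 5 TTG (Leu): 11.2 per 1000.
Codon 6 ATA (Ile): 23.4 per 1000.
Lowest frequency is 6.3 at codon 3.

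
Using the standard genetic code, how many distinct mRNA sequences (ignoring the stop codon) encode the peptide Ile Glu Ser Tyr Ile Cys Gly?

1728

Ile: 3 codons.
Glu: 2 codons.
Ser: 6 codons.
Tyr: 2 codons.
Ile: 3 codons.
Cys: 2 codons.
Gly: 4 codons.
3 × 2 × 6 × 2 × 3 × 2 × 4 = 1728.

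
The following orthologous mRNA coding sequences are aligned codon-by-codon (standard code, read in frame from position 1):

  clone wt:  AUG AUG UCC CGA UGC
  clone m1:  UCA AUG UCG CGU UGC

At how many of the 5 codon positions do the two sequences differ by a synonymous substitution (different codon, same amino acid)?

2

Codon 1: AUG Met / UCA Ser — nonsynonymous.
Codon 2: AUG Met / AUG Met — identical.
Codon 3: UCC Ser / UCG Ser — synonymous.
Codon 4: CGA Arg / CGU Arg — synonymous.
Codon 5: UGC Cys / UGC Cys — identical.
Synonymous differences: 2.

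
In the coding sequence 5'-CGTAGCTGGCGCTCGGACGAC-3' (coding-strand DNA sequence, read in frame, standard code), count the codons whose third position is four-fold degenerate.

3

Codon 1 CGT (Arg): third position 4-fold.
Codon 2 AGC (Ser): third position 2-fold.
Codon 3 TGG (Trp): third position 1-fold.
Codon 4 CGC (Arg): third position 4-fold.
Codon 5 TCG (Ser): third position 4-fold.
Codon 6 GAC (Asp): third position 2-fold.
Codon 7 GAC (Asp): third position 2-fold.
Four-fold degenerate third positions: 3.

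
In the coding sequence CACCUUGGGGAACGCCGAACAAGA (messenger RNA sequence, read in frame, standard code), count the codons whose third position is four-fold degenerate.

5

Codon 1 CAC (His): third position 2-fold.
Codon 2 CUU (Leu): third position 4-fold.
Codon 3 GGG (Gly): third position 4-fold.
Codon 4 GAA (Glu): third position 2-fold.
Codon 5 CGC (Arg): third position 4-fold.
Codon 6 CGA (Arg): third position 4-fold.
Codon 7 ACA (Thr): third position 4-fold.
Codon 8 AGA (Arg): third position 2-fold.
Four-fold degenerate third positions: 5.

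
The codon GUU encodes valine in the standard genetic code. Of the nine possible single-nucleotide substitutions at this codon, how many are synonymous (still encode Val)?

3

Position 1: none → 0 synonymous.
Position 2: none → 0 synonymous.
Position 3: GUC, GUA, GUG → 3 synonymous.
Total: 0 + 0 + 3 = 3.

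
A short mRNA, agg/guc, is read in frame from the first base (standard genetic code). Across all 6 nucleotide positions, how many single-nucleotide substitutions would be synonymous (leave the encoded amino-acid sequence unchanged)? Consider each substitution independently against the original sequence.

Codon 1 (AGG, Arg): 2 synonymous substitutions.
Codon 2 (GUC, Val): 3 synonymous substitutions.
Total: 2 + 3 = 5.

5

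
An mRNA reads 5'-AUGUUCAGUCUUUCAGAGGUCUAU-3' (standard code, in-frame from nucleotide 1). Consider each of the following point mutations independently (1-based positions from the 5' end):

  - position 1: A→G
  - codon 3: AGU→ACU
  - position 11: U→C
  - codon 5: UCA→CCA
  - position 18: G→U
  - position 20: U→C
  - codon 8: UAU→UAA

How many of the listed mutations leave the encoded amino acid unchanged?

Codon 1: AUG (Met) → GUG (Val) — missense.
Codon 3: AGU (Ser) → ACU (Thr) — missense.
Codon 4: CUU (Leu) → CCU (Pro) — missense.
Codon 5: UCA (Ser) → CCA (Pro) — missense.
Codon 6: GAG (Glu) → GAU (Asp) — missense.
Codon 7: GUC (Val) → GCC (Ala) — missense.
Codon 8: UAU (Tyr) → UAA (Stop) — nonsense.
Synonymous: 0 of 7.

0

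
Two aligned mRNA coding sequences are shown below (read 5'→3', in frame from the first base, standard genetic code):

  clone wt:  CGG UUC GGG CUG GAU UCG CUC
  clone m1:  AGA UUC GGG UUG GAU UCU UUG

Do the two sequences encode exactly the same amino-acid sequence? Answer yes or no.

yes

Codon 1: CGG Arg / AGA Arg — synonymous.
Codon 2: UUC Phe / UUC Phe — identical.
Codon 3: GGG Gly / GGG Gly — identical.
Codon 4: CUG Leu / UUG Leu — synonymous.
Codon 5: GAU Asp / GAU Asp — identical.
Codon 6: UCG Ser / UCU Ser — synonymous.
Codon 7: CUC Leu / UUG Leu — synonymous.
Nonsynonymous differences: 0 → same protein.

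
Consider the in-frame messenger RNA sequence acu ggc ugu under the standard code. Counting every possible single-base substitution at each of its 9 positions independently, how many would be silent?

7

Codon 1 (ACU, Thr): 3 synonymous substitutions.
Codon 2 (GGC, Gly): 3 synonymous substitutions.
Codon 3 (UGU, Cys): 1 synonymous substitution.
Total: 3 + 3 + 1 = 7.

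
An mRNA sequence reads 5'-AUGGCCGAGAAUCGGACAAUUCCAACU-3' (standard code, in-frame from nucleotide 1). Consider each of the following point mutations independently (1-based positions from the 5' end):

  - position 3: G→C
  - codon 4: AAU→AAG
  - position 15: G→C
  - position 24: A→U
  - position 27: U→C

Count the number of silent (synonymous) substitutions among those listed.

3

Codon 1: AUG (Met) → AUC (Ile) — missense.
Codon 4: AAU (Asn) → AAG (Lys) — missense.
Codon 5: CGG (Arg) → CGC (Arg) — synonymous.
Codon 8: CCA (Pro) → CCU (Pro) — synonymous.
Codon 9: ACU (Thr) → ACC (Thr) — synonymous.
Synonymous: 3 of 5.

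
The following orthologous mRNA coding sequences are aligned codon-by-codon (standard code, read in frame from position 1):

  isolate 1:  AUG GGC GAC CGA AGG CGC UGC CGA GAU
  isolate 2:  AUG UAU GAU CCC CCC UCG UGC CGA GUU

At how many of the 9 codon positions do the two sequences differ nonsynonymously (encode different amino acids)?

Codon 1: AUG Met / AUG Met — identical.
Codon 2: GGC Gly / UAU Tyr — nonsynonymous.
Codon 3: GAC Asp / GAU Asp — synonymous.
Codon 4: CGA Arg / CCC Pro — nonsynonymous.
Codon 5: AGG Arg / CCC Pro — nonsynonymous.
Codon 6: CGC Arg / UCG Ser — nonsynonymous.
Codon 7: UGC Cys / UGC Cys — identical.
Codon 8: CGA Arg / CGA Arg — identical.
Codon 9: GAU Asp / GUU Val — nonsynonymous.
Nonsynonymous differences: 5.

5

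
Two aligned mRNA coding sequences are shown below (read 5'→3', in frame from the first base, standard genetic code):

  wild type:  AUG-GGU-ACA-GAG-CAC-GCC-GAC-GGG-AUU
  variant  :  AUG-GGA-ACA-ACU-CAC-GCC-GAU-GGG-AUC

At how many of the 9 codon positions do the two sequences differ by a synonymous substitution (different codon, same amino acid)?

3

Codon 1: AUG Met / AUG Met — identical.
Codon 2: GGU Gly / GGA Gly — synonymous.
Codon 3: ACA Thr / ACA Thr — identical.
Codon 4: GAG Glu / ACU Thr — nonsynonymous.
Codon 5: CAC His / CAC His — identical.
Codon 6: GCC Ala / GCC Ala — identical.
Codon 7: GAC Asp / GAU Asp — synonymous.
Codon 8: GGG Gly / GGG Gly — identical.
Codon 9: AUU Ile / AUC Ile — synonymous.
Synonymous differences: 3.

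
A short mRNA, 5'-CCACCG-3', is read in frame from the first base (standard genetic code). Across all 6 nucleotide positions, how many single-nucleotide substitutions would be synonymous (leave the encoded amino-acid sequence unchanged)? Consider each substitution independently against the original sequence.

Codon 1 (CCA, Pro): 3 synonymous substitutions.
Codon 2 (CCG, Pro): 3 synonymous substitutions.
Total: 3 + 3 = 6.

6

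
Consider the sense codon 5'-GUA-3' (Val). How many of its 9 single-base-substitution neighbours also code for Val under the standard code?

3

Position 1: none → 0 synonymous.
Position 2: none → 0 synonymous.
Position 3: GUU, GUC, GUG → 3 synonymous.
Total: 0 + 0 + 3 = 3.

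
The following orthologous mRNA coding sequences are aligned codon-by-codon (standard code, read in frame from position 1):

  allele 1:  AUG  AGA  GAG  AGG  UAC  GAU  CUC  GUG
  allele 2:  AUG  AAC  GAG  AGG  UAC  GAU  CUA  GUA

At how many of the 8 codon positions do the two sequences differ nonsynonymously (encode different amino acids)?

1

Codon 1: AUG Met / AUG Met — identical.
Codon 2: AGA Arg / AAC Asn — nonsynonymous.
Codon 3: GAG Glu / GAG Glu — identical.
Codon 4: AGG Arg / AGG Arg — identical.
Codon 5: UAC Tyr / UAC Tyr — identical.
Codon 6: GAU Asp / GAU Asp — identical.
Codon 7: CUC Leu / CUA Leu — synonymous.
Codon 8: GUG Val / GUA Val — synonymous.
Nonsynonymous differences: 1.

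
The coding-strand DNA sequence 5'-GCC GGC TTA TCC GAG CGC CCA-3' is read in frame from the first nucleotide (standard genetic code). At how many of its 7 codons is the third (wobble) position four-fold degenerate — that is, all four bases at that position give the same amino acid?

5

Codon 1 GCC (Ala): third position 4-fold.
Codon 2 GGC (Gly): third position 4-fold.
Codon 3 TTA (Leu): third position 2-fold.
Codon 4 TCC (Ser): third position 4-fold.
Codon 5 GAG (Glu): third position 2-fold.
Codon 6 CGC (Arg): third position 4-fold.
Codon 7 CCA (Pro): third position 4-fold.
Four-fold degenerate third positions: 5.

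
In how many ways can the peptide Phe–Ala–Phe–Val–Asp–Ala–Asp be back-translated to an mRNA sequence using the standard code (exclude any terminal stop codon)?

Phe: 2 codons.
Ala: 4 codons.
Phe: 2 codons.
Val: 4 codons.
Asp: 2 codons.
Ala: 4 codons.
Asp: 2 codons.
2 × 4 × 2 × 4 × 2 × 4 × 2 = 1024.

1024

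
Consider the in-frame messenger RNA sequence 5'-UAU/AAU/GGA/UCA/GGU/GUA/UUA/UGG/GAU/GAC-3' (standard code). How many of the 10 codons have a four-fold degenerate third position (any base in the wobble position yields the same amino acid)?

Codon 1 UAU (Tyr): third position 2-fold.
Codon 2 AAU (Asn): third position 2-fold.
Codon 3 GGA (Gly): third position 4-fold.
Codon 4 UCA (Ser): third position 4-fold.
Codon 5 GGU (Gly): third position 4-fold.
Codon 6 GUA (Val): third position 4-fold.
Codon 7 UUA (Leu): third position 2-fold.
Codon 8 UGG (Trp): third position 1-fold.
Codon 9 GAU (Asp): third position 2-fold.
Codon 10 GAC (Asp): third position 2-fold.
Four-fold degenerate third positions: 4.

4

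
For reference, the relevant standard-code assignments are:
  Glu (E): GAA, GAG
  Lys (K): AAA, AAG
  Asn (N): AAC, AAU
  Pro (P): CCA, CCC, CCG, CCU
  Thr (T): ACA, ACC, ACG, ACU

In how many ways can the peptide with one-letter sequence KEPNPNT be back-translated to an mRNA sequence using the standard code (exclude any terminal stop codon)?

Lys: 2 codons.
Glu: 2 codons.
Pro: 4 codons.
Asn: 2 codons.
Pro: 4 codons.
Asn: 2 codons.
Thr: 4 codons.
2 × 2 × 4 × 2 × 4 × 2 × 4 = 1024.

1024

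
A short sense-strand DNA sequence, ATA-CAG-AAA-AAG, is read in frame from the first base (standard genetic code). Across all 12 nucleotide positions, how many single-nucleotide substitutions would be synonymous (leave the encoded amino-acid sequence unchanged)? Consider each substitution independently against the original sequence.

5

Codon 1 (ATA, Ile): 2 synonymous substitutions.
Codon 2 (CAG, Gln): 1 synonymous substitution.
Codon 3 (AAA, Lys): 1 synonymous substitution.
Codon 4 (AAG, Lys): 1 synonymous substitution.
Total: 2 + 1 + 1 + 1 = 5.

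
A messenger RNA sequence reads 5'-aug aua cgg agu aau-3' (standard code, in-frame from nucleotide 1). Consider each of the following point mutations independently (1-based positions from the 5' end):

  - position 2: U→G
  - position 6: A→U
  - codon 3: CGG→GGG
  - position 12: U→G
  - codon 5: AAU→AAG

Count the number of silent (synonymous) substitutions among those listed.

Codon 1: AUG (Met) → AGG (Arg) — missense.
Codon 2: AUA (Ile) → AUU (Ile) — synonymous.
Codon 3: CGG (Arg) → GGG (Gly) — missense.
Codon 4: AGU (Ser) → AGG (Arg) — missense.
Codon 5: AAU (Asn) → AAG (Lys) — missense.
Synonymous: 1 of 5.

1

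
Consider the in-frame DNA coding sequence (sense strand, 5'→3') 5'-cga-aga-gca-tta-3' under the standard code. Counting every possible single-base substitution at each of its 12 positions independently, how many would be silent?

11

Codon 1 (CGA, Arg): 4 synonymous substitutions.
Codon 2 (AGA, Arg): 2 synonymous substitutions.
Codon 3 (GCA, Ala): 3 synonymous substitutions.
Codon 4 (TTA, Leu): 2 synonymous substitutions.
Total: 4 + 2 + 3 + 2 = 11.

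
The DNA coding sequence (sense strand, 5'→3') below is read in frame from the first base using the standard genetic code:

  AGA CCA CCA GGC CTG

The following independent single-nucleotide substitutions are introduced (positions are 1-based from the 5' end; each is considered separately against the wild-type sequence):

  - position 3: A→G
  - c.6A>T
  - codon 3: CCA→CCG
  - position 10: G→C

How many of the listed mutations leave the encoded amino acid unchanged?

Codon 1: AGA (Arg) → AGG (Arg) — synonymous.
Codon 2: CCA (Pro) → CCT (Pro) — synonymous.
Codon 3: CCA (Pro) → CCG (Pro) — synonymous.
Codon 4: GGC (Gly) → CGC (Arg) — missense.
Synonymous: 3 of 4.

3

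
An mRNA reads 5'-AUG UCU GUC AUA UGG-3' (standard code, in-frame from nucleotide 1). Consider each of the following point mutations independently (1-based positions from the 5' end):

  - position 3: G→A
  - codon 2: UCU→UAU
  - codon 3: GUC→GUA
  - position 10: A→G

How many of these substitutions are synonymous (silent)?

Codon 1: AUG (Met) → AUA (Ile) — missense.
Codon 2: UCU (Ser) → UAU (Tyr) — missense.
Codon 3: GUC (Val) → GUA (Val) — synonymous.
Codon 4: AUA (Ile) → GUA (Val) — missense.
Synonymous: 1 of 4.

1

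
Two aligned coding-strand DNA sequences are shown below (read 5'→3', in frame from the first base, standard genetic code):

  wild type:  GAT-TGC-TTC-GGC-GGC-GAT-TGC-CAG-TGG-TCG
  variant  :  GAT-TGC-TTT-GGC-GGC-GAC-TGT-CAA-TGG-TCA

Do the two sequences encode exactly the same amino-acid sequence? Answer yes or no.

yes

Codon 1: GAT Asp / GAT Asp — identical.
Codon 2: TGC Cys / TGC Cys — identical.
Codon 3: TTC Phe / TTT Phe — synonymous.
Codon 4: GGC Gly / GGC Gly — identical.
Codon 5: GGC Gly / GGC Gly — identical.
Codon 6: GAT Asp / GAC Asp — synonymous.
Codon 7: TGC Cys / TGT Cys — synonymous.
Codon 8: CAG Gln / CAA Gln — synonymous.
Codon 9: TGG Trp / TGG Trp — identical.
Codon 10: TCG Ser / TCA Ser — synonymous.
Nonsynonymous differences: 0 → same protein.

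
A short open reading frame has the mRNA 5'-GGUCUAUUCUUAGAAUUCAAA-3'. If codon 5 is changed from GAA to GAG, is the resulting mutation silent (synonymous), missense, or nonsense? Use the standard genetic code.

Position 15 falls in codon 5: GAA → Glu.
After the substitution the codon is GAG → Glu.
Both encode Glu, so the change is synonymous.

silent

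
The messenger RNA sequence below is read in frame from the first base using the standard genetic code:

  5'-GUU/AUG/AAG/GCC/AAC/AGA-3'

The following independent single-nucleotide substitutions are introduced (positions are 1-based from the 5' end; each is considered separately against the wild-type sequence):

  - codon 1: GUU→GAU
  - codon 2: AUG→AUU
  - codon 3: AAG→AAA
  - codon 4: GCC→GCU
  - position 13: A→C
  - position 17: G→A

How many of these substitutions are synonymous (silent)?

Codon 1: GUU (Val) → GAU (Asp) — missense.
Codon 2: AUG (Met) → AUU (Ile) — missense.
Codon 3: AAG (Lys) → AAA (Lys) — synonymous.
Codon 4: GCC (Ala) → GCU (Ala) — synonymous.
Codon 5: AAC (Asn) → CAC (His) — missense.
Codon 6: AGA (Arg) → AAA (Lys) — missense.
Synonymous: 2 of 6.

2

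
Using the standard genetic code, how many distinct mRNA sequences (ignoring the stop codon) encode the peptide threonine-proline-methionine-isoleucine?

Thr: 4 codons.
Pro: 4 codons.
Met: 1 codon.
Ile: 3 codons.
4 × 4 × 1 × 3 = 48.

48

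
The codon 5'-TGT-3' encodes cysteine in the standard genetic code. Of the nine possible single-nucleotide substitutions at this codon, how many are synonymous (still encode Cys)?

1

Position 1: none → 0 synonymous.
Position 2: none → 0 synonymous.
Position 3: TGC → 1 synonymous.
Total: 0 + 0 + 1 = 1.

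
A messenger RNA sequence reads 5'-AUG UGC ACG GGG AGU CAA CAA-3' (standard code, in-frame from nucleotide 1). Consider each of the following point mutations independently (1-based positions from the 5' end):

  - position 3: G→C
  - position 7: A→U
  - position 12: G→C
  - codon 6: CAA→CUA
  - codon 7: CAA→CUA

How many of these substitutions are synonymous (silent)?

Codon 1: AUG (Met) → AUC (Ile) — missense.
Codon 3: ACG (Thr) → UCG (Ser) — missense.
Codon 4: GGG (Gly) → GGC (Gly) — synonymous.
Codon 6: CAA (Gln) → CUA (Leu) — missense.
Codon 7: CAA (Gln) → CUA (Leu) — missense.
Synonymous: 1 of 5.

1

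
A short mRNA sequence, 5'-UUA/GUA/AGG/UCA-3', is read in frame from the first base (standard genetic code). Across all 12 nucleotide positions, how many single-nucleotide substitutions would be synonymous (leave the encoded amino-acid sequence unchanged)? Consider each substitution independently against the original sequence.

Codon 1 (UUA, Leu): 2 synonymous substitutions.
Codon 2 (GUA, Val): 3 synonymous substitutions.
Codon 3 (AGG, Arg): 2 synonymous substitutions.
Codon 4 (UCA, Ser): 3 synonymous substitutions.
Total: 2 + 3 + 2 + 3 = 10.

10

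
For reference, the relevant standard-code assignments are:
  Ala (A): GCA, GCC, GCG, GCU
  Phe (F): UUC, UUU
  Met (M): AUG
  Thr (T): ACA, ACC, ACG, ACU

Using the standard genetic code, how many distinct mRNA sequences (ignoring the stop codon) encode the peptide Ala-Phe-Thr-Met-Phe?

Ala: 4 codons.
Phe: 2 codons.
Thr: 4 codons.
Met: 1 codon.
Phe: 2 codons.
4 × 2 × 4 × 1 × 2 = 64.

64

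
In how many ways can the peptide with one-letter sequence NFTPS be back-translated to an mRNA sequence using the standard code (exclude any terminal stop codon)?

Asn: 2 codons.
Phe: 2 codons.
Thr: 4 codons.
Pro: 4 codons.
Ser: 6 codons.
2 × 2 × 4 × 4 × 6 = 384.

384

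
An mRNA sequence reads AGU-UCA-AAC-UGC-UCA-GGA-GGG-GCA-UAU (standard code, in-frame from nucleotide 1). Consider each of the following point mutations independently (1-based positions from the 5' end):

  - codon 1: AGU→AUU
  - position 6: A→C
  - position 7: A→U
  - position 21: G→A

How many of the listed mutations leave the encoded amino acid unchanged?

Codon 1: AGU (Ser) → AUU (Ile) — missense.
Codon 2: UCA (Ser) → UCC (Ser) — synonymous.
Codon 3: AAC (Asn) → UAC (Tyr) — missense.
Codon 7: GGG (Gly) → GGA (Gly) — synonymous.
Synonymous: 2 of 4.

2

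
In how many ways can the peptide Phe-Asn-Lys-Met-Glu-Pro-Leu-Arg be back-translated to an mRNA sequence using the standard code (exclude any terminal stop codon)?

Phe: 2 codons.
Asn: 2 codons.
Lys: 2 codons.
Met: 1 codon.
Glu: 2 codons.
Pro: 4 codons.
Leu: 6 codons.
Arg: 6 codons.
2 × 2 × 2 × 1 × 2 × 4 × 6 × 6 = 2304.

2304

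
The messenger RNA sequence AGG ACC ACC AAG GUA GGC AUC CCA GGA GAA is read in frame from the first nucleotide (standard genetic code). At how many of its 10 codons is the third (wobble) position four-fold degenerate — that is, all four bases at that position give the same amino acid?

6

Codon 1 AGG (Arg): third position 2-fold.
Codon 2 ACC (Thr): third position 4-fold.
Codon 3 ACC (Thr): third position 4-fold.
Codon 4 AAG (Lys): third position 2-fold.
Codon 5 GUA (Val): third position 4-fold.
Codon 6 GGC (Gly): third position 4-fold.
Codon 7 AUC (Ile): third position 3-fold.
Codon 8 CCA (Pro): third position 4-fold.
Codon 9 GGA (Gly): third position 4-fold.
Codon 10 GAA (Glu): third position 2-fold.
Four-fold degenerate third positions: 6.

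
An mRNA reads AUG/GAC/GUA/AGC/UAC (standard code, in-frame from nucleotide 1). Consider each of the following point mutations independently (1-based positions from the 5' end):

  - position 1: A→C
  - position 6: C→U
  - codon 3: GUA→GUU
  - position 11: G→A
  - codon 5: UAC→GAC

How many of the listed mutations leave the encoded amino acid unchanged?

Codon 1: AUG (Met) → CUG (Leu) — missense.
Codon 2: GAC (Asp) → GAU (Asp) — synonymous.
Codon 3: GUA (Val) → GUU (Val) — synonymous.
Codon 4: AGC (Ser) → AAC (Asn) — missense.
Codon 5: UAC (Tyr) → GAC (Asp) — missense.
Synonymous: 2 of 5.

2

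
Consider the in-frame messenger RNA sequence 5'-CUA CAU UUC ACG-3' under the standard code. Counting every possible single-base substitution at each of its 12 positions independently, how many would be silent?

9

Codon 1 (CUA, Leu): 4 synonymous substitutions.
Codon 2 (CAU, His): 1 synonymous substitution.
Codon 3 (UUC, Phe): 1 synonymous substitution.
Codon 4 (ACG, Thr): 3 synonymous substitutions.
Total: 4 + 1 + 1 + 3 = 9.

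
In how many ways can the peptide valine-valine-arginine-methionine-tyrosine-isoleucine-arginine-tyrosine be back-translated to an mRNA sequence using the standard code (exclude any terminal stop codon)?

6912

Val: 4 codons.
Val: 4 codons.
Arg: 6 codons.
Met: 1 codon.
Tyr: 2 codons.
Ile: 3 codons.
Arg: 6 codons.
Tyr: 2 codons.
4 × 4 × 6 × 1 × 2 × 3 × 6 × 2 = 6912.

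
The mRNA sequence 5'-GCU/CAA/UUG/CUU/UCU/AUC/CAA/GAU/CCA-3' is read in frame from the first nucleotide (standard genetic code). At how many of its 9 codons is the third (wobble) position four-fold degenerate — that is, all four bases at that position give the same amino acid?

Codon 1 GCU (Ala): third position 4-fold.
Codon 2 CAA (Gln): third position 2-fold.
Codon 3 UUG (Leu): third position 2-fold.
Codon 4 CUU (Leu): third position 4-fold.
Codon 5 UCU (Ser): third position 4-fold.
Codon 6 AUC (Ile): third position 3-fold.
Codon 7 CAA (Gln): third position 2-fold.
Codon 8 GAU (Asp): third position 2-fold.
Codon 9 CCA (Pro): third position 4-fold.
Four-fold degenerate third positions: 4.

4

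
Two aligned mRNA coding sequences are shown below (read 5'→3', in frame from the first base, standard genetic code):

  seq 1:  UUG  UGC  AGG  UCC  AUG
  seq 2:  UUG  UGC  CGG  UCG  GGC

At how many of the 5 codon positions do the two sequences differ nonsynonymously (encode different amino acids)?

1

Codon 1: UUG Leu / UUG Leu — identical.
Codon 2: UGC Cys / UGC Cys — identical.
Codon 3: AGG Arg / CGG Arg — synonymous.
Codon 4: UCC Ser / UCG Ser — synonymous.
Codon 5: AUG Met / GGC Gly — nonsynonymous.
Nonsynonymous differences: 1.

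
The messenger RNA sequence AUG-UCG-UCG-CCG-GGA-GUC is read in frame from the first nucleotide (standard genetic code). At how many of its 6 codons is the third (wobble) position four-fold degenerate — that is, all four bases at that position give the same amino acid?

Codon 1 AUG (Met): third position 1-fold.
Codon 2 UCG (Ser): third position 4-fold.
Codon 3 UCG (Ser): third position 4-fold.
Codon 4 CCG (Pro): third position 4-fold.
Codon 5 GGA (Gly): third position 4-fold.
Codon 6 GUC (Val): third position 4-fold.
Four-fold degenerate third positions: 5.

5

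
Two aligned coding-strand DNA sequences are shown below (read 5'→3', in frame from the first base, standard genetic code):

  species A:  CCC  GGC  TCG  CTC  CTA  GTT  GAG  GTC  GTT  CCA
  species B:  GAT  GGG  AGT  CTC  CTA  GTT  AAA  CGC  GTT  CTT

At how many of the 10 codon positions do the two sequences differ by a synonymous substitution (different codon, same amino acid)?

Codon 1: CCC Pro / GAT Asp — nonsynonymous.
Codon 2: GGC Gly / GGG Gly — synonymous.
Codon 3: TCG Ser / AGT Ser — synonymous.
Codon 4: CTC Leu / CTC Leu — identical.
Codon 5: CTA Leu / CTA Leu — identical.
Codon 6: GTT Val / GTT Val — identical.
Codon 7: GAG Glu / AAA Lys — nonsynonymous.
Codon 8: GTC Val / CGC Arg — nonsynonymous.
Codon 9: GTT Val / GTT Val — identical.
Codon 10: CCA Pro / CTT Leu — nonsynonymous.
Synonymous differences: 2.

2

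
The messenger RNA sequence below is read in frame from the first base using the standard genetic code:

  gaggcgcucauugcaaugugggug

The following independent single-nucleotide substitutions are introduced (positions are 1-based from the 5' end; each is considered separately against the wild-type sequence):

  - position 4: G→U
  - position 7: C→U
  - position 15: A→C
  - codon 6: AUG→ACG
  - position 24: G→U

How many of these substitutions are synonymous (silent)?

2

Codon 2: GCG (Ala) → UCG (Ser) — missense.
Codon 3: CUC (Leu) → UUC (Phe) — missense.
Codon 5: GCA (Ala) → GCC (Ala) — synonymous.
Codon 6: AUG (Met) → ACG (Thr) — missense.
Codon 8: GUG (Val) → GUU (Val) — synonymous.
Synonymous: 2 of 5.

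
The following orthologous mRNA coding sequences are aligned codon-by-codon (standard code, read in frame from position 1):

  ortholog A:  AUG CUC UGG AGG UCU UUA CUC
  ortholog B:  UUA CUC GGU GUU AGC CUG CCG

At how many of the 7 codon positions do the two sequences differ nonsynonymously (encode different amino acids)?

Codon 1: AUG Met / UUA Leu — nonsynonymous.
Codon 2: CUC Leu / CUC Leu — identical.
Codon 3: UGG Trp / GGU Gly — nonsynonymous.
Codon 4: AGG Arg / GUU Val — nonsynonymous.
Codon 5: UCU Ser / AGC Ser — synonymous.
Codon 6: UUA Leu / CUG Leu — synonymous.
Codon 7: CUC Leu / CCG Pro — nonsynonymous.
Nonsynonymous differences: 4.

4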